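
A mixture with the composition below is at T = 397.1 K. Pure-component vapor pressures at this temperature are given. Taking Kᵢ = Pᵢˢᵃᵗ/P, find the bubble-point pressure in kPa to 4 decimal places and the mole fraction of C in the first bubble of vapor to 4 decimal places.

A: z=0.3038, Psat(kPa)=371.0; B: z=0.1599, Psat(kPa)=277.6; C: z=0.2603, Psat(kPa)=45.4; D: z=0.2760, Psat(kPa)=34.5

Pbub = 178.4377 kPa, y_C = 0.0662

At the bubble point ψ → 0, so ΣzᵢKᵢ = 1 with Kᵢ = Pᵢˢᵃᵗ/P ⇒ P = ΣzᵢPᵢˢᵃᵗ.
P = 0.3038·371.0 + 0.1599·277.6 + 0.2603·45.4 + 0.2760·34.5 = 178.4377 kPa
yᵢ = zᵢPᵢˢᵃᵗ/P ⇒ y_C = 0.2603·45.4/178.4377 = 0.0662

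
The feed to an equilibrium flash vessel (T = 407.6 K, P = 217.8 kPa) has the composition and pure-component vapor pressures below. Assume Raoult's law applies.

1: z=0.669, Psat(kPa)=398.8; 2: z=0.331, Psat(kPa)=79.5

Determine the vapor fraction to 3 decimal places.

ψ = 0.655

Raoult's law: Kᵢ = Pᵢˢᵃᵗ/P = Pᵢˢᵃᵗ/217.8.
  K_1 = 398.8/217.8 = 1.83104, K_2 = 79.5/217.8 = 0.36501
Let ψ = V/F and solve Σ zᵢ(Kᵢ−1)/(1+ψ(Kᵢ−1)) = 0.
Check two-phase: ΣzᵢKᵢ = 1.346 > 1 and Σzᵢ/Kᵢ = 1.272 > 1, so g(0) = 0.346 > 0 and g(1) = -0.272 < 0.
Binary case is linear: z₁(K₁−1)(1+ψ(K₂−1)) + z₂(K₂−1)(1+ψ(K₁−1)) = 0
⇒ ψ = [z₁(K₁−1)+z₂(K₂−1)] / [−(K₁−1)(K₂−1)] = 0.3458/0.5277 = 0.655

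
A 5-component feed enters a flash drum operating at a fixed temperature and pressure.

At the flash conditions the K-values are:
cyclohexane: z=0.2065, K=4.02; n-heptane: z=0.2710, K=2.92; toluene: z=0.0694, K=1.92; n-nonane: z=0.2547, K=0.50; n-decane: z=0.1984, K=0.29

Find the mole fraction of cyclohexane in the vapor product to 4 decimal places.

Rachford–Rice: g(β) = Σ zᵢ(Kᵢ−1)/(1+β(Kᵢ−1)) = 0.
Feasibility: ΣzᵢKᵢ = 1.9396, Σzᵢ/Kᵢ = 1.3739 — both > 1, two phases present.
Newton iteration, β⁰ = 0.66:
  β = 0.6600: g = 0.02242, g' = -0.9233 → β = 0.6843
  β = 0.6843: g = -0.00013, g' = -0.9345 → β = 0.6841
Converged at β = 0.6841.
Compositions from xᵢ = zᵢ/(1+β(Kᵢ−1)), yᵢ = Kᵢxᵢ:
  cyclohexane: x = 0.0673, y = 0.2707
  n-heptane: x = 0.1171, y = 0.3420
  toluene: x = 0.0426, y = 0.0818
  n-nonane: x = 0.3871, y = 0.1936
  n-decane: x = 0.3858, y = 0.1119

y_cyclohexane = 0.2707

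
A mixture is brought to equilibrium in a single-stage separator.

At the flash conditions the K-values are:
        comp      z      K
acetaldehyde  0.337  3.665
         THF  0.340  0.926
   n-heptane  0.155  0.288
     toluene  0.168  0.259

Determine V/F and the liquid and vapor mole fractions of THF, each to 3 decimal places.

Material balance + equilibrium reduce to Σ zᵢ(Kᵢ−1)/(1+V/F(Kᵢ−1)) = 0.
Feasibility: ΣzᵢKᵢ = 1.638, Σzᵢ/Kᵢ = 1.646 — both > 1, two phases present.
Iterate (Newton) starting at V/F = 0.5:
  V/F = 0.500: g = -0.0102, g' = -0.864 → V/F = 0.488
Converged at V/F = 0.488.
Compositions from xᵢ = zᵢ/(1+V/F(Kᵢ−1)), yᵢ = Kᵢxᵢ:
  acetaldehyde: x = 0.146, y = 0.537
  THF: x = 0.353, y = 0.327
  n-heptane: x = 0.238, y = 0.068
  toluene: x = 0.263, y = 0.068

V/F = 0.488, x_THF = 0.353, y_THF = 0.327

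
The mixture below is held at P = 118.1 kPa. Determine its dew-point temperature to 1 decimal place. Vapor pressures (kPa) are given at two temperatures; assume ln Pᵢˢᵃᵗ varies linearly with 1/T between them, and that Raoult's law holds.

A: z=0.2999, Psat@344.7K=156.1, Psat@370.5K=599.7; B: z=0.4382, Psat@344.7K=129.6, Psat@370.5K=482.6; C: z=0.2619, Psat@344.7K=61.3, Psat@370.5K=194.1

T = 347.1 K

Dew-point temperature: Σzᵢ·P/Pᵢˢᵃᵗ(T) = 1. Interpolate ln Pᵢˢᵃᵗ = aᵢ + bᵢ/T.
  T = 344.7 K: ΣzᵢP/Pᵢˢᵃᵗ = 1.1308
  T = 370.5 K: ΣzᵢP/Pᵢˢᵃᵗ = 0.3256
  T = 357.6 K: ΣzᵢP/Pᵢˢᵃᵗ = 0.5928
  T = 351.1 K: ΣzᵢP/Pᵢˢᵃᵗ = 0.8157
  T = 347.9 K: ΣzᵢP/Pᵢˢᵃᵗ = 0.9589
  T = 346.3 K: ΣzᵢP/Pᵢˢᵃᵗ = 1.0409
Interpolating between 346.3 K and 347.9 K gives T ≈ 347.1 K.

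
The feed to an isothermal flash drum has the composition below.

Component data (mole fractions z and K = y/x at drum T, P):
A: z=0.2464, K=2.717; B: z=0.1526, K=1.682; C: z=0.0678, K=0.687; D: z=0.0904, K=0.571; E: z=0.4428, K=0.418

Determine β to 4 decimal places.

Rachford–Rice: g(β) = Σ zᵢ(Kᵢ−1)/(1+β(Kᵢ−1)) = 0.
g(0) = ΣzᵢKᵢ − 1 = 0.2094 and g(1) = 1 − Σzᵢ/Kᵢ = -0.4978, so a root lies in (0, 1).
Newton–Raphson from β = 0.48:
  β = 0.4800: g = -0.12109, g' = -0.5830 → β = 0.2723
  β = 0.2723: g = 0.00271, g' = -0.6288 → β = 0.2766
Converged at β = 0.2766.

β = 0.2766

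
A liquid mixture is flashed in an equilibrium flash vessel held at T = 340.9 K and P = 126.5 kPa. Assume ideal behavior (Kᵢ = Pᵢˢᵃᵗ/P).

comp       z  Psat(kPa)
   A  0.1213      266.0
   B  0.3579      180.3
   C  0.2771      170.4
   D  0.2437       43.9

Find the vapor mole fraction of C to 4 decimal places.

y_C = 0.3047

Raoult's law: Kᵢ = Pᵢˢᵃᵗ/P = Pᵢˢᵃᵗ/126.5.
  K_A = 266.0/126.5 = 2.102767, K_B = 180.3/126.5 = 1.425296, K_C = 170.4/126.5 = 1.347036, K_D = 43.9/126.5 = 0.347036
Iterate (Newton) starting at ψ = 0.5:
  ψ = 0.5000: g = 0.05743, g' = -0.3586 → ψ = 0.6601
  ψ = 0.6601: g = -0.00519, g' = -0.4319 → ψ = 0.6481
  ψ = 0.6481: g = -0.00005, g' = -0.4245 → ψ = 0.6480
Converged at ψ = 0.6480.
Compositions from xᵢ = zᵢ/(1+ψ(Kᵢ−1)), yᵢ = Kᵢxᵢ:
  A: x = 0.0707, y = 0.1488
  B: x = 0.2806, y = 0.3999
  C: x = 0.2262, y = 0.3047
  D: x = 0.4225, y = 0.1466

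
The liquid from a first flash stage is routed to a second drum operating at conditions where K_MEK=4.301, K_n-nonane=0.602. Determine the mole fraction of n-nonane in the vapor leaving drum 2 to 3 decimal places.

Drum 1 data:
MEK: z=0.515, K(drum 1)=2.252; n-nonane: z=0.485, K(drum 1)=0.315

Drum 1:
Material balance + equilibrium reduce to Σ zᵢ(Kᵢ−1)/(1+ψ₁(Kᵢ−1)) = 0.
g(0) = ΣzᵢKᵢ − 1 = 0.313 and g(1) = 1 − Σzᵢ/Kᵢ = -0.768, so a root lies in (0, 1).
Binary case is linear: z₁(K₁−1)(1+ψ₁(K₂−1)) + z₂(K₂−1)(1+ψ₁(K₁−1)) = 0
⇒ ψ₁ = [z₁(K₁−1)+z₂(K₂−1)] / [−(K₁−1)(K₂−1)] = 0.3126/0.8576 = 0.364
Drum-1 compositions:
  MEK: x = 0.354, y = 0.796
  n-nonane: x = 0.646, y = 0.204
Drum-2 feed = drum-1 liquid: z₂ = (0.3536, 0.6464).
Drum 2:
Rachford–Rice: g(ψ₂) = Σ zᵢ(Kᵢ−1)/(1+ψ₂(Kᵢ−1)) = 0.
g(0) = ΣzᵢKᵢ − 1 = 0.910 and g(1) = 1 − Σzᵢ/Kᵢ = -0.156, so a root lies in (0, 1).
Newton–Raphson from ψ₂ = 0.5:
  ψ₂ = 0.500: g = 0.1193, g' = -0.708 → ψ₂ = 0.668
  ψ₂ = 0.668: g = 0.0136, g' = -0.565 → ψ₂ = 0.692
  ψ₂ = 0.692: g = 0.0002, g' = -0.552 → ψ₂ = 0.693
Converged at ψ₂ = 0.693.
  MEK: x = 0.108, y = 0.463
  n-nonane: x = 0.892, y = 0.537

y_n-nonane (drum 2) = 0.537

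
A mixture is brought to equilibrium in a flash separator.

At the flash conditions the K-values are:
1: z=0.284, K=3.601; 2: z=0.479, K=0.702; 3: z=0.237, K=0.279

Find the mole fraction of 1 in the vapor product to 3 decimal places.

Rachford–Rice: g(V/F) = Σ zᵢ(Kᵢ−1)/(1+V/F(Kᵢ−1)) = 0.
Feasibility: ΣzᵢKᵢ = 1.425, Σzᵢ/Kᵢ = 1.611 — both > 1, two phases present.
Newton iteration, V/F⁰ = 0.5:
  V/F = 0.500: g = -0.1138, g' = -0.723 → V/F = 0.343
  V/F = 0.343: g = 0.0047, g' = -0.807 → V/F = 0.348
Converged at V/F = 0.348.
Compositions from xᵢ = zᵢ/(1+V/F(Kᵢ−1)), yᵢ = Kᵢxᵢ:
  1: x = 0.149, y = 0.536
  2: x = 0.535, y = 0.375
  3: x = 0.317, y = 0.088

y_1 = 0.536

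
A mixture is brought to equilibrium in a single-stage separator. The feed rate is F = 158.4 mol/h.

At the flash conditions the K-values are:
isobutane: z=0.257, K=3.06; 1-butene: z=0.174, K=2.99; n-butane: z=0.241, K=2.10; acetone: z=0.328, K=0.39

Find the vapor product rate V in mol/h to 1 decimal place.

Rachford–Rice: g(β) = Σ zᵢ(Kᵢ−1)/(1+β(Kᵢ−1)) = 0.
g(0) = ΣzᵢKᵢ − 1 = 0.941 and g(1) = 1 − Σzᵢ/Kᵢ = -0.098, so a root lies in (0, 1).
Newton iteration, β⁰ = 0.5:
  β = 0.500: g = 0.3175, g' = -0.812 → β = 0.891
  β = 0.891: g = 0.0071, g' = -0.885 → β = 0.899
Converged at β = 0.899.
Then V = β·F = 0.8990·158.4 = 142.4 mol/h and L = F − V = 16.0 mol/h.

V = 142.4 mol/h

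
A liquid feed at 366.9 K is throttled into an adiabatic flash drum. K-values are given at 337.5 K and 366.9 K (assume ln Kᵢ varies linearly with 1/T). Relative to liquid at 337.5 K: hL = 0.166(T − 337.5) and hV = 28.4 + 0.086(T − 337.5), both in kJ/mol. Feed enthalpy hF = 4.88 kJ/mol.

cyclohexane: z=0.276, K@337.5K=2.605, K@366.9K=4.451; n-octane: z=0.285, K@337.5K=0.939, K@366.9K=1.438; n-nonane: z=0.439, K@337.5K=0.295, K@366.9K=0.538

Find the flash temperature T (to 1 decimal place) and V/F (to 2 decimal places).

Adiabatic flash: solve Rachford–Rice at each trial T, then check hF = ψ·hV(T) + (1−ψ)·hL(T).
  T = 337.5 K: K = (2.605, 0.939, 0.295), RR gives ψ = 0.141, H_out = 4.006 kJ/mol
  T = 366.9 K: K = (4.451, 1.438, 0.538), RR gives ψ = 0.848, H_out = 26.977 kJ/mol
  T = 352.2 K: K = (3.443, 1.172, 0.403), RR gives ψ = 0.463, H_out = 15.048 kJ/mol
  T = 344.9 K: K = (3.007, 1.053, 0.346), RR gives ψ = 0.305, H_out = 9.710 kJ/mol
  T = 341.2 K: K = (2.801, 0.995, 0.320), RR gives ψ = 0.225, H_out = 6.929 kJ/mol
  T = 339.4 K: K = (2.704, 0.967, 0.308), RR gives ψ = 0.185, H_out = 5.529 kJ/mol
Linear interpolation between T = 337.5 (H_out = 4.006) and T = 339.4 (H_out = 5.529) on hF = 4.88 gives T ≈ 338.6 K, at which ψ = 0.17.

T = 338.6 K, V/F = 0.17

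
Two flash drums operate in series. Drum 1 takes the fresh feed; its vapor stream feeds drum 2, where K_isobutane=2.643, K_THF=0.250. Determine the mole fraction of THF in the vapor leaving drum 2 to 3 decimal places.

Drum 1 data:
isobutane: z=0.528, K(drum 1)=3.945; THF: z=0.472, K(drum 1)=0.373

y_THF (drum 2) = 0.172

Drum 1:
Rachford–Rice: g(ψ₁) = Σ zᵢ(Kᵢ−1)/(1+ψ₁(Kᵢ−1)) = 0.
g(0) = ΣzᵢKᵢ − 1 = 1.259 and g(1) = 1 − Σzᵢ/Kᵢ = -0.399, so a root lies in (0, 1).
Newton iteration, ψ₁⁰ = 0.56:
  ψ₁ = 0.560: g = 0.1309, g' = -1.093 → ψ₁ = 0.680
  ψ₁ = 0.680: g = 0.0023, g' = -1.072 → ψ₁ = 0.682
Converged at ψ₁ = 0.682.
Drum-1 compositions:
  isobutane: x = 0.176, y = 0.692
  THF: x = 0.824, y = 0.308
Drum-2 feed = drum-1 vapor: z₂ = (0.6925, 0.3075).
Drum 2:
Let ψ₂ = V/F and solve Σ zᵢ(Kᵢ−1)/(1+ψ₂(Kᵢ−1)) = 0.
Feasibility: ΣzᵢKᵢ = 1.907, Σzᵢ/Kᵢ = 1.492 — both > 1, two phases present.
Binary case is linear: z₁(K₁−1)(1+ψ₂(K₂−1)) + z₂(K₂−1)(1+ψ₂(K₁−1)) = 0
⇒ ψ₂ = [z₁(K₁−1)+z₂(K₂−1)] / [−(K₁−1)(K₂−1)] = 0.9071/1.2322 = 0.736
  isobutane: x = 0.313, y = 0.828
  THF: x = 0.687, y = 0.172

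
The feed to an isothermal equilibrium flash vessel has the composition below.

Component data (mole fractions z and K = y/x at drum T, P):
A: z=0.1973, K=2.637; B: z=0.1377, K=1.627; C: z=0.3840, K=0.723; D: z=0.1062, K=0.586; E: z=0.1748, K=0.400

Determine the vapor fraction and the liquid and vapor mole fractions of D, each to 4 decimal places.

ψ = 0.2888, x_D = 0.1206, y_D = 0.0707

Rachford–Rice: g(ψ) = Σ zᵢ(Kᵢ−1)/(1+ψ(Kᵢ−1)) = 0.
g(0) = ΣzᵢKᵢ − 1 = 0.1541 and g(1) = 1 − Σzᵢ/Kᵢ = -0.3088, so a root lies in (0, 1).
Iterate (Newton) starting at ψ = 0.5:
  ψ = 0.5000: g = -0.08540, g' = -0.3883 → ψ = 0.2801
  ψ = 0.2801: g = 0.00378, g' = -0.4366 → ψ = 0.2887
  ψ = 0.2887: g = 0.00002, g' = -0.4330 → ψ = 0.2888
Converged at ψ = 0.2888.
Compositions from xᵢ = zᵢ/(1+ψ(Kᵢ−1)), yᵢ = Kᵢxᵢ:
  A: x = 0.1340, y = 0.3533
  B: x = 0.1166, y = 0.1897
  C: x = 0.4174, y = 0.3018
  D: x = 0.1206, y = 0.0707
  E: x = 0.2114, y = 0.0846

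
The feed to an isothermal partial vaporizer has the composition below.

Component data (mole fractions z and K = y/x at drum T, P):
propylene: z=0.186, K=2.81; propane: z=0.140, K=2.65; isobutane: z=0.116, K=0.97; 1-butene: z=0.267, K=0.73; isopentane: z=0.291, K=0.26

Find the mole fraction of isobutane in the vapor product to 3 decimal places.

y_isobutane = 0.114

Rachford–Rice: g(β) = Σ zᵢ(Kᵢ−1)/(1+β(Kᵢ−1)) = 0.
g(0) = ΣzᵢKᵢ − 1 = 0.277 and g(1) = 1 − Σzᵢ/Kᵢ = -0.724, so a root lies in (0, 1).
Newton iteration, β⁰ = 0.5:
  β = 0.500: g = -0.1254, g' = -0.710 → β = 0.323
  β = 0.323: g = -0.0026, g' = -0.703 → β = 0.320
Converged at β = 0.320.
Compositions from xᵢ = zᵢ/(1+β(Kᵢ−1)), yᵢ = Kᵢxᵢ:
  propylene: x = 0.118, y = 0.331
  propane: x = 0.092, y = 0.243
  isobutane: x = 0.117, y = 0.114
  1-butene: x = 0.292, y = 0.213
  isopentane: x = 0.381, y = 0.099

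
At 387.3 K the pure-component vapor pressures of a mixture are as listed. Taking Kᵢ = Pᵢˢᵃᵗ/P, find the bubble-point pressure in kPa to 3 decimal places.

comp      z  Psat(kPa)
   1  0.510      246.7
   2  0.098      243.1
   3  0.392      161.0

At the bubble point ψ → 0, so ΣzᵢKᵢ = 1 with Kᵢ = Pᵢˢᵃᵗ/P ⇒ P = ΣzᵢPᵢˢᵃᵗ.
P = 0.510·246.7 + 0.098·243.1 + 0.392·161.0 = 212.753 kPa

Pbub = 212.753 kPa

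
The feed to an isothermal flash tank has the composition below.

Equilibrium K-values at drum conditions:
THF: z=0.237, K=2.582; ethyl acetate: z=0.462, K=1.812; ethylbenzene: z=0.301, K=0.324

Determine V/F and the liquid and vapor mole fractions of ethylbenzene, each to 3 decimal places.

V/F = 0.740, x_ethylbenzene = 0.602, y_ethylbenzene = 0.195

Material balance + equilibrium reduce to Σ zᵢ(Kᵢ−1)/(1+V/F(Kᵢ−1)) = 0.
Feasibility: ΣzᵢKᵢ = 1.547, Σzᵢ/Kᵢ = 1.276 — both > 1, two phases present.
Newton–Raphson from V/F = 0.5:
  V/F = 0.500: g = 0.1688, g' = -0.653 → V/F = 0.759
  V/F = 0.759: g = -0.0150, g' = -0.819 → V/F = 0.740
Converged at V/F = 0.740.
Compositions from xᵢ = zᵢ/(1+V/F(Kᵢ−1)), yᵢ = Kᵢxᵢ:
  THF: x = 0.109, y = 0.282
  ethyl acetate: x = 0.289, y = 0.523
  ethylbenzene: x = 0.602, y = 0.195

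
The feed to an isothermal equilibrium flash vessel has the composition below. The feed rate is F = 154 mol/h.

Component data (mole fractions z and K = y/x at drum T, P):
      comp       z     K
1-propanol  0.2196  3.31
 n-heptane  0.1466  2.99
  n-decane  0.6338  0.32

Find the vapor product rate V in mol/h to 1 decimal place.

Newton–Raphson from β = 0.5:
  β = 0.5000: g = -0.27138, g' = -1.0710 → β = 0.2466
  β = 0.2466: g = 0.00105, g' = -1.1599 → β = 0.2475
Converged at β = 0.2475.
Then V = β·F = 0.2475·154 = 38.1 mol/h and L = F − V = 115.9 mol/h.

V = 38.1 mol/h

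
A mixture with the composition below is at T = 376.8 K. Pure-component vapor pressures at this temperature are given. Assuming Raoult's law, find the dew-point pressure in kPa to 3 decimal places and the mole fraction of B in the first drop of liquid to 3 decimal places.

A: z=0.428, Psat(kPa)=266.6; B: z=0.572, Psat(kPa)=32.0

Pdew = 51.334 kPa, x_B = 0.918

At the dew point ψ → 1, so Σzᵢ/Kᵢ = 1 with Kᵢ = Pᵢˢᵃᵗ/P ⇒ 1/P = Σzᵢ/Pᵢˢᵃᵗ.
1/P = 0.428/266.6 + 0.572/32.0 = 0.019480 ⇒ P = 51.334 kPa
xᵢ = zᵢP/Pᵢˢᵃᵗ ⇒ x_B = 0.572·51.334/32.0 = 0.918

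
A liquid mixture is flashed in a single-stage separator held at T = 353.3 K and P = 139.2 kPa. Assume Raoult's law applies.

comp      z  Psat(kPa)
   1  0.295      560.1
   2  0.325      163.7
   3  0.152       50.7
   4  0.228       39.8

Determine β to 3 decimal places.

Raoult's law: Kᵢ = Pᵢˢᵃᵗ/P = Pᵢˢᵃᵗ/139.2.
  K_1 = 560.1/139.2 = 4.02371, K_2 = 163.7/139.2 = 1.17601, K_3 = 50.7/139.2 = 0.36422, K_4 = 39.8/139.2 = 0.28592
Rachford–Rice: g(β) = Σ zᵢ(Kᵢ−1)/(1+β(Kᵢ−1)) = 0.
g(0) = ΣzᵢKᵢ − 1 = 0.690 and g(1) = 1 − Σzᵢ/Kᵢ = -0.564, so a root lies in (0, 1).
Iterate (Newton) starting at β = 0.5:
  β = 0.500: g = 0.0128, g' = -0.849 → β = 0.515
Converged at β = 0.515.

β = 0.515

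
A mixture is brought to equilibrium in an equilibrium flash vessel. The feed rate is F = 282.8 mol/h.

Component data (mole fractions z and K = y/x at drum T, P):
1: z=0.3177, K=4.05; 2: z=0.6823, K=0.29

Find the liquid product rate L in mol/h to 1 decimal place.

Rachford–Rice: g(V/F) = Σ zᵢ(Kᵢ−1)/(1+V/F(Kᵢ−1)) = 0.
Feasibility: ΣzᵢKᵢ = 1.4846, Σzᵢ/Kᵢ = 2.4312 — both > 1, two phases present.
Newton iteration, V/F⁰ = 0.43:
  V/F = 0.4300: g = -0.27813, g' = -1.2658 → V/F = 0.2103
  V/F = 0.2103: g = 0.02091, g' = -1.5723 → V/F = 0.2236
  V/F = 0.2236: g = 0.00028, g' = -1.5307 → V/F = 0.2238
Converged at V/F = 0.2238.
Then V = V/F·F = 0.2238·282.8 = 63.3 mol/h and L = F − V = 219.5 mol/h.

L = 219.5 mol/h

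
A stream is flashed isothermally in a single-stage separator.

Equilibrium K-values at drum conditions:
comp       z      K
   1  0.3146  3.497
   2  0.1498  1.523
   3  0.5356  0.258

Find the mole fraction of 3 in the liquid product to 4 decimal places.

Material balance + equilibrium reduce to Σ zᵢ(Kᵢ−1)/(1+ψ(Kᵢ−1)) = 0.
Check two-phase: ΣzᵢKᵢ = 1.4665 > 1 and Σzᵢ/Kᵢ = 2.2643 > 1, so g(0) = 0.4665 > 0 and g(1) = -1.2643 < 0.
Iterate (Newton) starting at ψ = 0.65:
  ψ = 0.6500: g = -0.40970, g' = -1.4082 → ψ = 0.3591
  ψ = 0.3591: g = -0.06158, g' = -1.1223 → ψ = 0.3042
  ψ = 0.3042: g = 0.00079, g' = -1.1559 → ψ = 0.3049
Converged at ψ = 0.3049.
Compositions from xᵢ = zᵢ/(1+ψ(Kᵢ−1)), yᵢ = Kᵢxᵢ:
  1: x = 0.1786, y = 0.6246
  2: x = 0.1292, y = 0.1968
  3: x = 0.6922, y = 0.1786

x_3 = 0.6922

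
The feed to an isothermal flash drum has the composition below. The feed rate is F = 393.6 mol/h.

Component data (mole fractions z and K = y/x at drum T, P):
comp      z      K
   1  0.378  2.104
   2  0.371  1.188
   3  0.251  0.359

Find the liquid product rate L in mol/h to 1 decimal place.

L = 114.0 mol/h

Iterate (Newton) starting at ψ = 0.47:
  ψ = 0.470: g = 0.1086, g' = -0.422 → ψ = 0.727
  ψ = 0.727: g = -0.0086, g' = -0.514 → ψ = 0.711
  ψ = 0.711: g = -0.0001, g' = -0.503 → ψ = 0.710
Converged at ψ = 0.710.
Then V = ψ·F = 0.7104·393.6 = 279.6 mol/h and L = F − V = 114.0 mol/h.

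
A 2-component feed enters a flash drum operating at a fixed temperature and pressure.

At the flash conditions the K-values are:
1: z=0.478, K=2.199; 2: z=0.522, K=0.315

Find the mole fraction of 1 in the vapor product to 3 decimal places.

Let ψ = V/F and solve Σ zᵢ(Kᵢ−1)/(1+ψ(Kᵢ−1)) = 0.
Feasibility: ΣzᵢKᵢ = 1.216, Σzᵢ/Kᵢ = 1.875 — both > 1, two phases present.
Binary case is linear: z₁(K₁−1)(1+ψ(K₂−1)) + z₂(K₂−1)(1+ψ(K₁−1)) = 0
⇒ ψ = [z₁(K₁−1)+z₂(K₂−1)] / [−(K₁−1)(K₂−1)] = 0.2156/0.8213 = 0.262
Compositions from xᵢ = zᵢ/(1+ψ(Kᵢ−1)), yᵢ = Kᵢxᵢ:
  1: x = 0.364, y = 0.800
  2: x = 0.636, y = 0.200

y_1 = 0.800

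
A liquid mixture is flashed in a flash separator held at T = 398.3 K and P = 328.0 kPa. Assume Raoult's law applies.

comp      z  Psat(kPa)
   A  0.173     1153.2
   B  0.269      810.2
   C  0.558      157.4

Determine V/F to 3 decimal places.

Raoult's law: Kᵢ = Pᵢˢᵃᵗ/P = Pᵢˢᵃᵗ/328.0.
  K_A = 1153.2/328.0 = 3.51585, K_B = 810.2/328.0 = 2.47012, K_C = 157.4/328.0 = 0.47988
Rachford–Rice: g(V/F) = Σ zᵢ(Kᵢ−1)/(1+V/F(Kᵢ−1)) = 0.
g(0) = ΣzᵢKᵢ − 1 = 0.540 and g(1) = 1 − Σzᵢ/Kᵢ = -0.321, so a root lies in (0, 1).
Newton iteration, V/F⁰ = 0.47:
  V/F = 0.470: g = 0.0492, g' = -0.698 → V/F = 0.540
  V/F = 0.540: g = 0.0011, g' = -0.669 → V/F = 0.542
Converged at V/F = 0.542.

V/F = 0.542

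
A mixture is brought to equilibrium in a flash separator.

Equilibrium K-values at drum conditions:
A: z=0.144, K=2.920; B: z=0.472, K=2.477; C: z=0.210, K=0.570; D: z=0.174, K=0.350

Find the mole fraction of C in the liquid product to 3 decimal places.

Rachford–Rice: g(ψ) = Σ zᵢ(Kᵢ−1)/(1+ψ(Kᵢ−1)) = 0.
Check two-phase: ΣzᵢKᵢ = 1.770 > 1 and Σzᵢ/Kᵢ = 1.105 > 1, so g(0) = 0.770 > 0 and g(1) = -0.105 < 0.
Iterate (Newton) starting at ψ = 0.5:
  ψ = 0.500: g = 0.2595, g' = -0.703 → ψ = 0.869
  ψ = 0.869: g = 0.0048, g' = -0.759 → ψ = 0.875
Converged at ψ = 0.875.
Compositions from xᵢ = zᵢ/(1+ψ(Kᵢ−1)), yᵢ = Kᵢxᵢ:
  A: x = 0.054, y = 0.157
  B: x = 0.206, y = 0.510
  C: x = 0.337, y = 0.192
  D: x = 0.404, y = 0.141

x_C = 0.337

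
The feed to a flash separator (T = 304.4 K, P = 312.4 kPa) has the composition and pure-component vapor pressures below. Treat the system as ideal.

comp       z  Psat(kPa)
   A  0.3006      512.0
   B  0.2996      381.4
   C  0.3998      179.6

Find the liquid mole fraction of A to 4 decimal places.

Raoult's law: Kᵢ = Pᵢˢᵃᵗ/P = Pᵢˢᵃᵗ/312.4.
  K_A = 512.0/312.4 = 1.638924, K_B = 381.4/312.4 = 1.220871, K_C = 179.6/312.4 = 0.574904
Rachford–Rice: g(V/F) = Σ zᵢ(Kᵢ−1)/(1+V/F(Kᵢ−1)) = 0.
Feasibility: ΣzᵢKᵢ = 1.0883, Σzᵢ/Kᵢ = 1.1242 — both > 1, two phases present.
Iterate (Newton) starting at V/F = 0.5:
  V/F = 0.5000: g = -0.01068, g' = -0.1988 → V/F = 0.4463
  V/F = 0.4463: g = -0.00007, g' = -0.1964 → V/F = 0.4460
Converged at V/F = 0.4460.
Compositions from xᵢ = zᵢ/(1+V/F(Kᵢ−1)), yᵢ = Kᵢxᵢ:
  A: x = 0.2339, y = 0.3834
  B: x = 0.2727, y = 0.3330
  C: x = 0.4933, y = 0.2836

x_A = 0.2339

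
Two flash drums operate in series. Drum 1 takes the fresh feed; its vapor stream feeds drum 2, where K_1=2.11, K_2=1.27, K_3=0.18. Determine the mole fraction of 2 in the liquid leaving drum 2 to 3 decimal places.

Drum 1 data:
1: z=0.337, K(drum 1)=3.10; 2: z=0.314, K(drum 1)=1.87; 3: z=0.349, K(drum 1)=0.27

x_2 (drum 2) = 0.315

Drum 1:
Material balance + equilibrium reduce to Σ zᵢ(Kᵢ−1)/(1+ψ₁(Kᵢ−1)) = 0.
Check two-phase: ΣzᵢKᵢ = 1.726 > 1 and Σzᵢ/Kᵢ = 1.569 > 1, so g(0) = 0.726 > 0 and g(1) = -0.569 < 0.
Newton–Raphson from ψ₁ = 0.65:
  ψ₁ = 0.650: g = -0.0111, g' = -1.036 → ψ₁ = 0.639
Converged at ψ₁ = 0.639.
Drum-1 compositions:
  1: x = 0.144, y = 0.446
  2: x = 0.202, y = 0.377
  3: x = 0.654, y = 0.177
Drum-2 feed = drum-1 vapor: z₂ = (0.4460, 0.3773, 0.1767).
Drum 2:
Material balance + equilibrium reduce to Σ zᵢ(Kᵢ−1)/(1+ψ₂(Kᵢ−1)) = 0.
Feasibility: ΣzᵢKᵢ = 1.452, Σzᵢ/Kᵢ = 1.490 — both > 1, two phases present.
Iterate (Newton) starting at ψ₂ = 0.68:
  ψ₂ = 0.680: g = 0.0407, g' = -0.805 → ψ₂ = 0.731
  ψ₂ = 0.731: g = -0.0029, g' = -0.926 → ψ₂ = 0.727
Converged at ψ₂ = 0.727.
  1: x = 0.247, y = 0.521
  2: x = 0.315, y = 0.401
  3: x = 0.438, y = 0.079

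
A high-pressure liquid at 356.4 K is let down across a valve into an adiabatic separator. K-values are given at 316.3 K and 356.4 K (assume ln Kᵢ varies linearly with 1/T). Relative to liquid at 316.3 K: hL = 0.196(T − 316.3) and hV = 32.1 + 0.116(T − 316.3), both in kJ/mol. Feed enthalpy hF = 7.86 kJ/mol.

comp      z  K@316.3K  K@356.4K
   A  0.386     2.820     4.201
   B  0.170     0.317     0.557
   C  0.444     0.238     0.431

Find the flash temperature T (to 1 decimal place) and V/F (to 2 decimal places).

T = 320.6 K, V/F = 0.22

Adiabatic flash: solve Rachford–Rice at each trial T, then check hF = ψ·hV(T) + (1−ψ)·hL(T).
  T = 316.3 K: K = (2.820, 0.317, 0.238), RR gives ψ = 0.184, H_out = 5.906 kJ/mol
  T = 356.4 K: K = (4.201, 0.557, 0.431), RR gives ψ = 0.528, H_out = 23.110 kJ/mol
  T = 336.4 K: K = (3.485, 0.428, 0.326), RR gives ψ = 0.350, H_out = 14.608 kJ/mol
  T = 326.4 K: K = (3.147, 0.370, 0.280), RR gives ψ = 0.269, H_out = 10.399 kJ/mol
  T = 321.4 K: K = (2.983, 0.343, 0.259), RR gives ψ = 0.228, H_out = 8.220 kJ/mol
  T = 318.9 K: K = (2.903, 0.330, 0.248), RR gives ψ = 0.207, H_out = 7.099 kJ/mol
  T = 320.1 K: K = (2.941, 0.336, 0.253), RR gives ψ = 0.217, H_out = 7.640 kJ/mol
Linear interpolation between T = 320.1 (H_out = 7.640) and T = 321.4 (H_out = 8.220) on hF = 7.86 gives T ≈ 320.6 K, at which ψ = 0.22.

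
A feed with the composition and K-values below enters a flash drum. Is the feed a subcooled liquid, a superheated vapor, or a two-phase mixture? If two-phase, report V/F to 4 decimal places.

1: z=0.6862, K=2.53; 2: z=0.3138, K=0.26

two-phase, V/F = 0.7222

ΣzᵢKᵢ = 1.8177; Σzᵢ/Kᵢ = 1.4781.
Both exceed 1, so a two-phase solution exists.
Let ψ = V/F and solve Σ zᵢ(Kᵢ−1)/(1+ψ(Kᵢ−1)) = 0.
Binary case is linear: z₁(K₁−1)(1+ψ(K₂−1)) + z₂(K₂−1)(1+ψ(K₁−1)) = 0
⇒ ψ = [z₁(K₁−1)+z₂(K₂−1)] / [−(K₁−1)(K₂−1)] = 0.81767/1.13220 = 0.7222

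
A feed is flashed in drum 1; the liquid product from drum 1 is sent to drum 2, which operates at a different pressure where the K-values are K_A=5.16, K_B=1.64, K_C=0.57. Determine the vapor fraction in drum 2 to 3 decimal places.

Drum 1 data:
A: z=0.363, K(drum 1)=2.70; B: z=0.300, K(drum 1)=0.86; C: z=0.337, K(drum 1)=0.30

Drum 1:
Let ψ₁ = V/F and solve Σ zᵢ(Kᵢ−1)/(1+ψ₁(Kᵢ−1)) = 0.
Check two-phase: ΣzᵢKᵢ = 1.339 > 1 and Σzᵢ/Kᵢ = 1.607 > 1, so g(0) = 0.339 > 0 and g(1) = -0.607 < 0.
Iterate (Newton) starting at ψ₁ = 0.5:
  ψ₁ = 0.500: g = -0.0745, g' = -0.704 → ψ₁ = 0.394
  ψ₁ = 0.394: g = -0.0007, g' = -0.698 → ψ₁ = 0.393
Converged at ψ₁ = 0.393.
Drum-1 compositions:
  A: x = 0.218, y = 0.587
  B: x = 0.317, y = 0.273
  C: x = 0.465, y = 0.139
Drum-2 feed = drum-1 liquid: z₂ = (0.2176, 0.3175, 0.4649).
Drum 2:
Rachford–Rice: g(ψ₂) = Σ zᵢ(Kᵢ−1)/(1+ψ₂(Kᵢ−1)) = 0.
Check two-phase: ΣzᵢKᵢ = 1.908 > 1 and Σzᵢ/Kᵢ = 1.051 > 1, so g(0) = 0.908 > 0 and g(1) = -0.051 < 0.
Iterate (Newton) starting at ψ₂ = 0.31:
  ψ₂ = 0.310: g = 0.3342, g' = -0.923 → ψ₂ = 0.672
  ψ₂ = 0.672: g = 0.0994, g' = -0.495 → ψ₂ = 0.873
  ψ₂ = 0.873: g = 0.0058, g' = -0.449 → ψ₂ = 0.886
Converged at ψ₂ = 0.886.
  A: x = 0.046, y = 0.240
  B: x = 0.203, y = 0.332
  C: x = 0.751, y = 0.428

V/F (drum 2) = 0.886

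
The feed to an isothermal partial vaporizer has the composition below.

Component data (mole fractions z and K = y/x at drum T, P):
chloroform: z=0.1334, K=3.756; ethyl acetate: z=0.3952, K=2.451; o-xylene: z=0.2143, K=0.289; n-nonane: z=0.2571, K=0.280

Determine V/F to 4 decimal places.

Rachford–Rice: g(V/F) = Σ zᵢ(Kᵢ−1)/(1+V/F(Kᵢ−1)) = 0.
Check two-phase: ΣzᵢKᵢ = 1.6036 > 1 and Σzᵢ/Kᵢ = 1.8565 > 1, so g(0) = 0.6036 > 0 and g(1) = -0.8565 < 0.
Newton–Raphson from V/F = 0.5:
  V/F = 0.5000: g = -0.03871, g' = -1.0448 → V/F = 0.4629
  V/F = 0.4629: g = -0.00023, g' = -1.0339 → V/F = 0.4627
Converged at V/F = 0.4627.

V/F = 0.4627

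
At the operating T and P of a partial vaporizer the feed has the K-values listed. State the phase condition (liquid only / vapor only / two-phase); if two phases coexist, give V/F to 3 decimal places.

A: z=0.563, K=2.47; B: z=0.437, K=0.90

vapor only

ΣzᵢKᵢ = 1.784; Σzᵢ/Kᵢ = 0.713.
Since Σzᵢ/Kᵢ < 1 the mixture is above its dew point — single vapor phase.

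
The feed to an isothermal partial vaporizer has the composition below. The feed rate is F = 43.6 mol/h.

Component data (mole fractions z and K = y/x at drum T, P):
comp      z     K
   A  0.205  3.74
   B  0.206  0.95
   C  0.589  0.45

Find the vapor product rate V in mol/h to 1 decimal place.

Rachford–Rice: g(ψ) = Σ zᵢ(Kᵢ−1)/(1+ψ(Kᵢ−1)) = 0.
Feasibility: ΣzᵢKᵢ = 1.227, Σzᵢ/Kᵢ = 1.581 — both > 1, two phases present.
Iterate (Newton) starting at ψ = 0.58:
  ψ = 0.580: g = -0.2694, g' = -0.614 → ψ = 0.142
  ψ = 0.142: g = 0.0431, g' = -1.009 → ψ = 0.184
  ψ = 0.184: g = 0.0024, g' = -0.901 → ψ = 0.187
Converged at ψ = 0.187.
Then V = ψ·F = 0.1869·43.6 = 8.1 mol/h and L = F − V = 35.5 mol/h.

V = 8.1 mol/h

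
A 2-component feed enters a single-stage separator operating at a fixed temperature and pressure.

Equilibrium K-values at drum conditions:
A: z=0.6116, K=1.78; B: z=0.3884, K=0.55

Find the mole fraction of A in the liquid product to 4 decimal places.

x_A = 0.3659

Binary case is linear: z₁(K₁−1)(1+V/F(K₂−1)) + z₂(K₂−1)(1+V/F(K₁−1)) = 0
⇒ V/F = [z₁(K₁−1)+z₂(K₂−1)] / [−(K₁−1)(K₂−1)] = 0.30227/0.35100 = 0.8612
Compositions from xᵢ = zᵢ/(1+V/F(Kᵢ−1)), yᵢ = Kᵢxᵢ:
  A: x = 0.3659, y = 0.6512
  B: x = 0.6341, y = 0.3488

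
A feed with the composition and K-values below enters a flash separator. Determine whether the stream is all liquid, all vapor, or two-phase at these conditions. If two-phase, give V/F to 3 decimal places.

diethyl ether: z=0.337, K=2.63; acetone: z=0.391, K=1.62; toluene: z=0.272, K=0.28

two-phase, V/F = 0.736

ΣzᵢKᵢ = 1.596; Σzᵢ/Kᵢ = 1.341.
Both exceed 1, so a two-phase solution exists.
Let ψ = V/F and solve Σ zᵢ(Kᵢ−1)/(1+ψ(Kᵢ−1)) = 0.
Iterate (Newton) starting at ψ = 0.41:
  ψ = 0.410: g = 0.2447, g' = -0.701 → ψ = 0.759
  ψ = 0.759: g = -0.0214, g' = -0.934 → ψ = 0.736
Converged at ψ = 0.736.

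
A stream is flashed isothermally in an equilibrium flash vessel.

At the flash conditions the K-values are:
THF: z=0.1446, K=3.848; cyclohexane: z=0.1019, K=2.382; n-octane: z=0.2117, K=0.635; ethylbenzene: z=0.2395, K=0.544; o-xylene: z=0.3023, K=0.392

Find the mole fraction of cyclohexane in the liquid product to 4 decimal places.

x_cyclohexane = 0.0840

Newton–Raphson from V/F = 0.5:
  V/F = 0.5000: g = -0.24689, g' = -0.6241 → V/F = 0.1044
  V/F = 0.1044: g = 0.04923, g' = -1.0582 → V/F = 0.1509
  V/F = 0.1509: g = 0.00310, g' = -0.9314 → V/F = 0.1543
Converged at V/F = 0.1543.
Compositions from xᵢ = zᵢ/(1+V/F(Kᵢ−1)), yᵢ = Kᵢxᵢ:
  THF: x = 0.1005, y = 0.3866
  cyclohexane: x = 0.0840, y = 0.2001
  n-octane: x = 0.2243, y = 0.1425
  ethylbenzene: x = 0.2576, y = 0.1401
  o-xylene: x = 0.3336, y = 0.1308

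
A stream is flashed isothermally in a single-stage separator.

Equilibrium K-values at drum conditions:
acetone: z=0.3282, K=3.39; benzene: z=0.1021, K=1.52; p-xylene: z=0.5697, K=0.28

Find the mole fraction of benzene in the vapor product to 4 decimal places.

y_benzene = 0.1353

Rachford–Rice: g(ψ) = Σ zᵢ(Kᵢ−1)/(1+ψ(Kᵢ−1)) = 0.
g(0) = ΣzᵢKᵢ − 1 = 0.4273 and g(1) = 1 − Σzᵢ/Kᵢ = -1.1986, so a root lies in (0, 1).
Newton iteration, ψ⁰ = 0.6:
  ψ = 0.6000: g = -0.35942, g' = -1.2479 → ψ = 0.3120
  ψ = 0.3120: g = -0.03398, g' = -1.1269 → ψ = 0.2818
  ψ = 0.2818: g = 0.00040, g' = -1.1552 → ψ = 0.2822
Converged at ψ = 0.2822.
Compositions from xᵢ = zᵢ/(1+ψ(Kᵢ−1)), yᵢ = Kᵢxᵢ:
  acetone: x = 0.1960, y = 0.6645
  benzene: x = 0.0890, y = 0.1353
  p-xylene: x = 0.7150, y = 0.2002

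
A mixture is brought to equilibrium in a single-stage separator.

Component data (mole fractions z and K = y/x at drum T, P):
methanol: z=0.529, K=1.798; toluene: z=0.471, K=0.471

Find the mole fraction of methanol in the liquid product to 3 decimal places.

x_methanol = 0.399

Let ψ = V/F and solve Σ zᵢ(Kᵢ−1)/(1+ψ(Kᵢ−1)) = 0.
Feasibility: ΣzᵢKᵢ = 1.173, Σzᵢ/Kᵢ = 1.294 — both > 1, two phases present.
Binary case is linear: z₁(K₁−1)(1+ψ(K₂−1)) + z₂(K₂−1)(1+ψ(K₁−1)) = 0
⇒ ψ = [z₁(K₁−1)+z₂(K₂−1)] / [−(K₁−1)(K₂−1)] = 0.1730/0.4221 = 0.410
Compositions from xᵢ = zᵢ/(1+ψ(Kᵢ−1)), yᵢ = Kᵢxᵢ:
  methanol: x = 0.399, y = 0.717
  toluene: x = 0.601, y = 0.283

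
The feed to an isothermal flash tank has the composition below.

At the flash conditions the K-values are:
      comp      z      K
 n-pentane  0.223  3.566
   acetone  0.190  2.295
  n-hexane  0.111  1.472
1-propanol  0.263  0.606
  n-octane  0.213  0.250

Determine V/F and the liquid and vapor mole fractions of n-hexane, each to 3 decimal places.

V/F = 0.573, x_n-hexane = 0.087, y_n-hexane = 0.129

Material balance + equilibrium reduce to Σ zᵢ(Kᵢ−1)/(1+V/F(Kᵢ−1)) = 0.
Check two-phase: ΣzᵢKᵢ = 1.607 > 1 and Σzᵢ/Kᵢ = 1.507 > 1, so g(0) = 0.607 > 0 and g(1) = -0.507 < 0.
Newton iteration, V/F⁰ = 0.6:
  V/F = 0.600: g = -0.0215, g' = -0.810 → V/F = 0.573
Converged at V/F = 0.573.
Compositions from xᵢ = zᵢ/(1+V/F(Kᵢ−1)), yᵢ = Kᵢxᵢ:
  n-pentane: x = 0.090, y = 0.322
  acetone: x = 0.109, y = 0.250
  n-hexane: x = 0.087, y = 0.129
  1-propanol: x = 0.340, y = 0.206
  n-octane: x = 0.374, y = 0.093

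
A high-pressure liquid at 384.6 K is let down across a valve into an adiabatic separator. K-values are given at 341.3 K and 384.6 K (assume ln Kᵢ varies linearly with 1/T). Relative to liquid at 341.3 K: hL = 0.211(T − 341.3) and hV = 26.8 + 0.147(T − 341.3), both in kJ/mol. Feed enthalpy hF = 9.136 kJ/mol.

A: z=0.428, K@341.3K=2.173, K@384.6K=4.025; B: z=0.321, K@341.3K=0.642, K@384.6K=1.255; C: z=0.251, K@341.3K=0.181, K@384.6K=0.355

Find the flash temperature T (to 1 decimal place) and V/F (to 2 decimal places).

Adiabatic flash: solve Rachford–Rice at each trial T, then check hF = ψ·hV(T) + (1−ψ)·hL(T).
  T = 341.3 K: K = (2.173, 0.642, 0.181), RR gives ψ = 0.255, H_out = 6.840 kJ/mol
  T = 384.6 K: K = (4.025, 1.255, 0.355), RR gives ψ = 0.931, H_out = 31.511 kJ/mol
  T = 363.0 K: K = (3.014, 0.916, 0.259), RR gives ψ = 0.633, H_out = 20.670 kJ/mol
  T = 352.1 K: K = (2.570, 0.771, 0.217), RR gives ψ = 0.461, H_out = 14.325 kJ/mol
  T = 346.7 K: K = (2.366, 0.704, 0.199), RR gives ψ = 0.364, H_out = 10.779 kJ/mol
  T = 344.0 K: K = (2.268, 0.673, 0.190), RR gives ψ = 0.312, H_out = 8.868 kJ/mol
  T = 345.4 K: K = (2.319, 0.689, 0.194), RR gives ψ = 0.339, H_out = 9.872 kJ/mol
Linear interpolation between T = 344.0 (H_out = 8.868) and T = 345.4 (H_out = 9.872) on hF = 9.136 gives T ≈ 344.4 K, at which ψ = 0.32.

T = 344.4 K, V/F = 0.32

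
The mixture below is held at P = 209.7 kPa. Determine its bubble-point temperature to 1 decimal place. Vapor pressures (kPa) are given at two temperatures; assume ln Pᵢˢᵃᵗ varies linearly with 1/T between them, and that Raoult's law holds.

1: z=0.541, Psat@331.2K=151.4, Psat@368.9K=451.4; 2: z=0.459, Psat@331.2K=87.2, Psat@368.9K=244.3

Bubble-point temperature: ΣzᵢPᵢˢᵃᵗ(T) = P. Interpolate ln Pᵢˢᵃᵗ = aᵢ + bᵢ/T.
  T = 331.2 K: ΣzᵢPᵢˢᵃᵗ = 121.93 kPa
  T = 368.9 K: ΣzᵢPᵢˢᵃᵗ = 356.34 kPa
  T = 350.0 K: ΣzᵢPᵢˢᵃᵗ = 214.23 kPa
  T = 340.6 K: ΣzᵢPᵢˢᵃᵗ = 162.88 kPa
  T = 345.3 K: ΣzᵢPᵢˢᵃᵗ = 187.14 kPa
  T = 347.6 K: ΣzᵢPᵢˢᵃᵗ = 200.03 kPa
Interpolating between 347.6 K and 350.0 K gives T ≈ 349.2 K.

T = 349.2 K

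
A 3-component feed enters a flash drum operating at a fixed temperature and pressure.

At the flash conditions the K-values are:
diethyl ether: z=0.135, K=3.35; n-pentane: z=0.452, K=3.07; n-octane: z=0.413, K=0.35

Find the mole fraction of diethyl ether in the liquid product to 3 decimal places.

x_diethyl ether = 0.051

Material balance + equilibrium reduce to Σ zᵢ(Kᵢ−1)/(1+V/F(Kᵢ−1)) = 0.
Feasibility: ΣzᵢKᵢ = 1.984, Σzᵢ/Kᵢ = 1.368 — both > 1, two phases present.
Newton–Raphson from V/F = 0.5:
  V/F = 0.500: g = 0.2079, g' = -1.008 → V/F = 0.706
  V/F = 0.706: g = 0.0031, g' = -1.021 → V/F = 0.709
Converged at V/F = 0.709.
Compositions from xᵢ = zᵢ/(1+V/F(Kᵢ−1)), yᵢ = Kᵢxᵢ:
  diethyl ether: x = 0.051, y = 0.170
  n-pentane: x = 0.183, y = 0.562
  n-octane: x = 0.766, y = 0.268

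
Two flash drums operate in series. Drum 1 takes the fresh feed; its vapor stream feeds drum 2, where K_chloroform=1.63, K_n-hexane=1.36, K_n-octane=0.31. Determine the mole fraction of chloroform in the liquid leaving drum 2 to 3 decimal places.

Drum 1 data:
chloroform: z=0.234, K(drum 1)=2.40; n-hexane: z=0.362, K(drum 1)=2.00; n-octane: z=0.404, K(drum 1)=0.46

Drum 1:
Rachford–Rice: g(ψ₁) = Σ zᵢ(Kᵢ−1)/(1+ψ₁(Kᵢ−1)) = 0.
g(0) = ΣzᵢKᵢ − 1 = 0.471 and g(1) = 1 − Σzᵢ/Kᵢ = -0.157, so a root lies in (0, 1).
Newton iteration, ψ₁⁰ = 0.63:
  ψ₁ = 0.630: g = 0.0655, g' = -0.536 → ψ₁ = 0.752
  ψ₁ = 0.752: g = -0.0012, g' = -0.561 → ψ₁ = 0.750
Converged at ψ₁ = 0.750.
Drum-1 compositions:
  chloroform: x = 0.114, y = 0.274
  n-hexane: x = 0.207, y = 0.414
  n-octane: x = 0.679, y = 0.312
Drum-2 feed = drum-1 vapor: z₂ = (0.2739, 0.4137, 0.3123).
Drum 2:
Newton–Raphson from ψ₂ = 0.55:
  ψ₂ = 0.550: g = -0.0948, g' = -0.484 → ψ₂ = 0.354
  ψ₂ = 0.354: g = -0.0119, g' = -0.375 → ψ₂ = 0.322
Converged at ψ₂ = 0.322.
  chloroform: x = 0.228, y = 0.371
  n-hexane: x = 0.371, y = 0.504
  n-octane: x = 0.401, y = 0.124

x_chloroform (drum 2) = 0.228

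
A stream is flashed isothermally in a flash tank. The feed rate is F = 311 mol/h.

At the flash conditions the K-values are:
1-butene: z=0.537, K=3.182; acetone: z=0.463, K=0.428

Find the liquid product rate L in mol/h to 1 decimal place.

Let ψ = V/F and solve Σ zᵢ(Kᵢ−1)/(1+ψ(Kᵢ−1)) = 0.
Feasibility: ΣzᵢKᵢ = 1.907, Σzᵢ/Kᵢ = 1.251 — both > 1, two phases present.
Binary case is linear: z₁(K₁−1)(1+ψ(K₂−1)) + z₂(K₂−1)(1+ψ(K₁−1)) = 0
⇒ ψ = [z₁(K₁−1)+z₂(K₂−1)] / [−(K₁−1)(K₂−1)] = 0.9069/1.2481 = 0.727
Then V = ψ·F = 0.7266·311 = 226.0 mol/h and L = F − V = 85.0 mol/h.

L = 85.0 mol/h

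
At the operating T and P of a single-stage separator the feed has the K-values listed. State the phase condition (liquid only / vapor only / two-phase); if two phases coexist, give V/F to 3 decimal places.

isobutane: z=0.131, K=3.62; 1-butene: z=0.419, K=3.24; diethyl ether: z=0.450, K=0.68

vapor only

ΣzᵢKᵢ = 2.138; Σzᵢ/Kᵢ = 0.827.
Since Σzᵢ/Kᵢ < 1 the mixture is above its dew point — single vapor phase.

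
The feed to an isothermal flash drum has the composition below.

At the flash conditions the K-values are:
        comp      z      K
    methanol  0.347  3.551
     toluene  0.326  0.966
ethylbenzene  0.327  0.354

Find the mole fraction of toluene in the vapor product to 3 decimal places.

Material balance + equilibrium reduce to Σ zᵢ(Kᵢ−1)/(1+V/F(Kᵢ−1)) = 0.
Check two-phase: ΣzᵢKᵢ = 1.663 > 1 and Σzᵢ/Kᵢ = 1.359 > 1, so g(0) = 0.663 > 0 and g(1) = -0.359 < 0.
Newton–Raphson from V/F = 0.43:
  V/F = 0.430: g = 0.1184, g' = -0.776 → V/F = 0.583
  V/F = 0.583: g = 0.0060, g' = -0.717 → V/F = 0.591
Converged at V/F = 0.591.
Compositions from xᵢ = zᵢ/(1+V/F(Kᵢ−1)), yᵢ = Kᵢxᵢ:
  methanol: x = 0.138, y = 0.491
  toluene: x = 0.333, y = 0.321
  ethylbenzene: x = 0.529, y = 0.187

y_toluene = 0.321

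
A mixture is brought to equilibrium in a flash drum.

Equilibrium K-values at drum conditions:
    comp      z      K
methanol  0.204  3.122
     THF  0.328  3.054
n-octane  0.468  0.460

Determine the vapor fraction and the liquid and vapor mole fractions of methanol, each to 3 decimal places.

Newton iteration, ψ⁰ = 0.5:
  ψ = 0.500: g = 0.1962, g' = -0.809 → ψ = 0.742
  ψ = 0.742: g = 0.0130, g' = -0.736 → ψ = 0.760
Converged at ψ = 0.760.
Compositions from xᵢ = zᵢ/(1+ψ(Kᵢ−1)), yᵢ = Kᵢxᵢ:
  methanol: x = 0.078, y = 0.244
  THF: x = 0.128, y = 0.391
  n-octane: x = 0.794, y = 0.365

ψ = 0.760, x_methanol = 0.078, y_methanol = 0.244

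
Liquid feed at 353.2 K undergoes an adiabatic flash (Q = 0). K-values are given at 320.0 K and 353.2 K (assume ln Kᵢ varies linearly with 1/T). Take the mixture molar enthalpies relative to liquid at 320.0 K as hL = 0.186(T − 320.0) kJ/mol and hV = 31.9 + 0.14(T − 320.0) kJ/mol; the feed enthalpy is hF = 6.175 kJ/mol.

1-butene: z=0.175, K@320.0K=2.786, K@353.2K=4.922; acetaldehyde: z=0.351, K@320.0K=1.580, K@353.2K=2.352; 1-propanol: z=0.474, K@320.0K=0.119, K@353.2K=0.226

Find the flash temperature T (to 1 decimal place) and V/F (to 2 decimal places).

Adiabatic flash: solve Rachford–Rice at each trial T, then check hF = ψ·hV(T) + (1−ψ)·hL(T).
  T = 320.0 K: K = (2.786, 1.580, 0.119), RR gives ψ = 0.100, H_out = 3.179 kJ/mol
  T = 353.2 K: K = (4.922, 2.352, 0.226), RR gives ψ = 0.434, H_out = 19.372 kJ/mol
  T = 336.6 K: K = (3.755, 1.947, 0.167), RR gives ψ = 0.297, H_out = 12.324 kJ/mol
  T = 328.3 K: K = (3.247, 1.758, 0.141), RR gives ψ = 0.210, H_out = 8.171 kJ/mol
  T = 324.1 K: K = (3.008, 1.667, 0.130), RR gives ψ = 0.158, H_out = 5.780 kJ/mol
  T = 326.2 K: K = (3.126, 1.712, 0.135), RR gives ψ = 0.185, H_out = 7.006 kJ/mol
Linear interpolation between T = 324.1 (H_out = 5.780) and T = 326.2 (H_out = 7.006) on hF = 6.175 gives T ≈ 324.8 K, at which ψ = 0.17.

T = 324.8 K, V/F = 0.17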